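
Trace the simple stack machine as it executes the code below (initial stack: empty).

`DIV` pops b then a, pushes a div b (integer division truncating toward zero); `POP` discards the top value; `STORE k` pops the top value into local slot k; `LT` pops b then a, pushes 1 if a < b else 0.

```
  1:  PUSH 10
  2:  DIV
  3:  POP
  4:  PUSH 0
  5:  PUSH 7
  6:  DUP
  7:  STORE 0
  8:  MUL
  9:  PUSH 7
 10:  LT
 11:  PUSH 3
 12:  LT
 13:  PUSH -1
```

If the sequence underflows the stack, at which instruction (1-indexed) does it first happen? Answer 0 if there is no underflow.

PUSH 10  [10]
DIV  — needs 2 operands, stack has 1 → underflow

2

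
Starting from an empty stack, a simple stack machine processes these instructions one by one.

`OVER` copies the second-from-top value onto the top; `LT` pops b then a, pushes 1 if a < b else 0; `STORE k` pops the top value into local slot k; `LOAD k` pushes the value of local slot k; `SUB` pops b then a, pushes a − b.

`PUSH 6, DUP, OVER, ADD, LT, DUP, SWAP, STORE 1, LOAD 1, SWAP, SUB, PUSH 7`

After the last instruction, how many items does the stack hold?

PUSH 6  -> [6]
DUP     -> [6, 6]
OVER    -> [6, 6, 6]
ADD     -> [6, 12]
LT      -> [1]
DUP     -> [1, 1]
SWAP    -> [1, 1]
STORE 1 -> [1]
LOAD 1  -> [1, 1]
SWAP    -> [1, 1]
SUB     -> [0]
PUSH 7  -> [0, 7]

2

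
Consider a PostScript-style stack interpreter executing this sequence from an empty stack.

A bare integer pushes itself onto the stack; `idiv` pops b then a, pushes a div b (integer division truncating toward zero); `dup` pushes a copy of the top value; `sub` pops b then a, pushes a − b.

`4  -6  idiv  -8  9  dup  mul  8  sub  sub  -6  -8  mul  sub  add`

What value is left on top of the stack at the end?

4    → 4
-6   → 4 -6
idiv → 0
-8   → 0 -8
9    → 0 -8 9
dup  → 0 -8 9 9
mul  → 0 -8 81
8    → 0 -8 81 8
sub  → 0 -8 73
sub  → 0 -81
-6   → 0 -81 -6
-8   → 0 -81 -6 -8
mul  → 0 -81 48
sub  → 0 -129
add  → -129

-129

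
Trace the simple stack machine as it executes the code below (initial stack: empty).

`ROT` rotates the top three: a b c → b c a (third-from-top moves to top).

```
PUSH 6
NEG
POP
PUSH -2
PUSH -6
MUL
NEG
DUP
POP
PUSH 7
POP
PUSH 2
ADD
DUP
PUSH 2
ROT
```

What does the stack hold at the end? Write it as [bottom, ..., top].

PUSH 6  → 6
NEG     → -6
POP     → (empty)
PUSH -2 → -2
PUSH -6 → -2 -6
MUL     → 12
NEG     → -12
DUP     → -12 -12
POP     → -12
PUSH 7  → -12 7
POP     → -12
PUSH 2  → -12 2
ADD     → -10
DUP     → -10 -10
PUSH 2  → -10 -10 2
ROT     → -10 2 -10

[-10, 2, -10]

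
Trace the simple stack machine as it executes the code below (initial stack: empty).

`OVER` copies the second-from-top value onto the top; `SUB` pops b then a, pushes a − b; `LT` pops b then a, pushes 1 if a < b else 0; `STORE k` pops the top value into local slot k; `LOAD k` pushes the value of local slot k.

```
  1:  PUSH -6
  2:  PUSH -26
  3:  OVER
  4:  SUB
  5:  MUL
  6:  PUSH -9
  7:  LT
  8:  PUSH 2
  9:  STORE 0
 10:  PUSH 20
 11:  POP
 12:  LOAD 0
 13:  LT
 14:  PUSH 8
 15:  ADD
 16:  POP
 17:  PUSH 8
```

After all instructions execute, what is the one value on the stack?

8

PUSH -6  → [-6]
PUSH -26 → [-6, -26]
OVER     → [-6, -26, -6]
SUB      → [-6, -20]
MUL      → [120]
PUSH -9  → [120, -9]
LT       → [0]
PUSH 2   → [0, 2]
STORE 0  → [0]
PUSH 20  → [0, 20]
POP      → [0]
LOAD 0   → [0, 2]
LT       → [1]
PUSH 8   → [1, 8]
ADD      → [9]
POP      → []
PUSH 8   → [8]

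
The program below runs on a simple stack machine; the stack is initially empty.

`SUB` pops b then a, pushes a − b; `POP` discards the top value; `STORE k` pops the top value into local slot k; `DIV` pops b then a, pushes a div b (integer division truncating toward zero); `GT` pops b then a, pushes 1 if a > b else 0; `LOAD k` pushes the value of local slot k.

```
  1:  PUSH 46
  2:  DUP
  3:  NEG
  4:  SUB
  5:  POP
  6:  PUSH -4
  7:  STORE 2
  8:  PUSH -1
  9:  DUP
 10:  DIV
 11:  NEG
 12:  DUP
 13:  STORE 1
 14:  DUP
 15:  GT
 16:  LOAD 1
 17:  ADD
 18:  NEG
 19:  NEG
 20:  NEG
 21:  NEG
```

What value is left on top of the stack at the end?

PUSH 46 : [46]
DUP     : [46, 46]
NEG     : [46, -46]
SUB     : [92]
POP     : []
PUSH -4 : [-4]
STORE 2 : []
PUSH -1 : [-1]
DUP     : [-1, -1]
DIV     : [1]
NEG     : [-1]
DUP     : [-1, -1]
STORE 1 : [-1]
DUP     : [-1, -1]
GT      : [0]
LOAD 1  : [0, -1]
ADD     : [-1]
NEG     : [1]
NEG     : [-1]
NEG     : [1]
NEG     : [-1]

-1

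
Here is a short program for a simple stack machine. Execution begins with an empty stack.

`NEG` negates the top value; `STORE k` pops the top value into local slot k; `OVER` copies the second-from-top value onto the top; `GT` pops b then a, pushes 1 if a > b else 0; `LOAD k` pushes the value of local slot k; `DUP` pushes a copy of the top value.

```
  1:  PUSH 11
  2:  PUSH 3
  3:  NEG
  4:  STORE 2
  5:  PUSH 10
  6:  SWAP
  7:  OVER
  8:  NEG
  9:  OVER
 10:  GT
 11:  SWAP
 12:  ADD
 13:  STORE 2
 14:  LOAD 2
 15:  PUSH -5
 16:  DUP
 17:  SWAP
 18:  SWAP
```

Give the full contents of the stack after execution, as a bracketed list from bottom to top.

[10, 11, -5, -5]

PUSH 11 : [11]
PUSH 3  : [11, 3]
NEG     : [11, -3]
STORE 2 : [11]
PUSH 10 : [11, 10]
SWAP    : [10, 11]
OVER    : [10, 11, 10]
NEG     : [10, 11, -10]
OVER    : [10, 11, -10, 11]
GT      : [10, 11, 0]
SWAP    : [10, 0, 11]
ADD     : [10, 11]
STORE 2 : [10]
LOAD 2  : [10, 11]
PUSH -5 : [10, 11, -5]
DUP     : [10, 11, -5, -5]
SWAP    : [10, 11, -5, -5]
SWAP    : [10, 11, -5, -5]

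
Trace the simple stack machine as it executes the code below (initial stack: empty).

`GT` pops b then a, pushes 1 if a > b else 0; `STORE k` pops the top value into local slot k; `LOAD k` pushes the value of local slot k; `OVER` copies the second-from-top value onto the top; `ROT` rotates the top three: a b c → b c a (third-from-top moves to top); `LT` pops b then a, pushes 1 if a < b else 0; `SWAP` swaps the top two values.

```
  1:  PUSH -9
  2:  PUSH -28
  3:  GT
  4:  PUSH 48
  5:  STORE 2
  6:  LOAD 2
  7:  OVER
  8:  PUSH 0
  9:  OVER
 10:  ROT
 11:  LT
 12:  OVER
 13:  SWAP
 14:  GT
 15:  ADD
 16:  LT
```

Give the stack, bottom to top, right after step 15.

[1, 48, 0]

PUSH -9  -> [-9]
PUSH -28 -> [-9, -28]
GT       -> [1]
PUSH 48  -> [1, 48]
STORE 2  -> [1]
LOAD 2   -> [1, 48]
OVER     -> [1, 48, 1]
PUSH 0   -> [1, 48, 1, 0]
OVER     -> [1, 48, 1, 0, 1]
ROT      -> [1, 48, 0, 1, 1]
LT       -> [1, 48, 0, 0]
OVER     -> [1, 48, 0, 0, 0]
SWAP     -> [1, 48, 0, 0, 0]
GT       -> [1, 48, 0, 0]
ADD      -> [1, 48, 0]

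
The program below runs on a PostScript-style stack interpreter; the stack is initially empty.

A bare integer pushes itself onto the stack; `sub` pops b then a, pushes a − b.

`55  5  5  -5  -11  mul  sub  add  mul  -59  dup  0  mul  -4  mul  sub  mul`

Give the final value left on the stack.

55  -> 55
5   -> 55 5
5   -> 55 5 5
-5  -> 55 5 5 -5
-11 -> 55 5 5 -5 -11
mul -> 55 5 5 55
sub -> 55 5 -50
add -> 55 -45
mul -> -2475
-59 -> -2475 -59
dup -> -2475 -59 -59
0   -> -2475 -59 -59 0
mul -> -2475 -59 0
-4  -> -2475 -59 0 -4
mul -> -2475 -59 0
sub -> -2475 -59
mul -> 146025

146025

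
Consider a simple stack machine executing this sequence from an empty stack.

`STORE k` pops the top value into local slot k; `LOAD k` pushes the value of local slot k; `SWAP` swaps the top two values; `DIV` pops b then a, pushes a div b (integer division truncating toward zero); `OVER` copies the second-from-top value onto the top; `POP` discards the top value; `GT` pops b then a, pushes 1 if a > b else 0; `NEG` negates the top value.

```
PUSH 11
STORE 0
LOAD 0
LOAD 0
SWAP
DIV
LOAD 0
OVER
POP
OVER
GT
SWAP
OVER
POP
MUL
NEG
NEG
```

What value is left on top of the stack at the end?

PUSH 11  11
STORE 0  (empty)
LOAD 0   11
LOAD 0   11 11
SWAP     11 11
DIV      1
LOAD 0   1 11
OVER     1 11 1
POP      1 11
OVER     1 11 1
GT       1 1
SWAP     1 1
OVER     1 1 1
POP      1 1
MUL      1
NEG      -1
NEG      1

1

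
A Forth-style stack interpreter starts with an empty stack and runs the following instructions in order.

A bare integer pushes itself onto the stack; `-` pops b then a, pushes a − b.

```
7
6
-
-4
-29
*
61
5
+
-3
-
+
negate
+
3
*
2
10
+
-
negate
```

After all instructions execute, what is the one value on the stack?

7      -> [7]
6      -> [7, 6]
-      -> [1]
-4     -> [1, -4]
-29    -> [1, -4, -29]
*      -> [1, 116]
61     -> [1, 116, 61]
5      -> [1, 116, 61, 5]
+      -> [1, 116, 66]
-3     -> [1, 116, 66, -3]
-      -> [1, 116, 69]
+      -> [1, 185]
negate -> [1, -185]
+      -> [-184]
3      -> [-184, 3]
*      -> [-552]
2      -> [-552, 2]
10     -> [-552, 2, 10]
+      -> [-552, 12]
-      -> [-564]
negate -> [564]

564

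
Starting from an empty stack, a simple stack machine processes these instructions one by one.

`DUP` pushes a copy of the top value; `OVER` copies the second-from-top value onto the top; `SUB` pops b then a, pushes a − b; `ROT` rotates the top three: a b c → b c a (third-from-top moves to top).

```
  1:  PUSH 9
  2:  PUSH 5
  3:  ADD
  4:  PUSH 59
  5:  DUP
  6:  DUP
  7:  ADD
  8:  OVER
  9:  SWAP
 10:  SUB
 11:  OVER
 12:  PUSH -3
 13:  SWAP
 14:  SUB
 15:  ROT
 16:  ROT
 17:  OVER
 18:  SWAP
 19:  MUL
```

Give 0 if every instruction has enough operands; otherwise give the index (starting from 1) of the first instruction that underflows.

PUSH 9   [9]
PUSH 5   [9, 5]
ADD      [14]
PUSH 59  [14, 59]
DUP      [14, 59, 59]
DUP      [14, 59, 59, 59]
ADD      [14, 59, 118]
OVER     [14, 59, 118, 59]
SWAP     [14, 59, 59, 118]
SUB      [14, 59, -59]
OVER     [14, 59, -59, 59]
PUSH -3  [14, 59, -59, 59, -3]
SWAP     [14, 59, -59, -3, 59]
SUB      [14, 59, -59, -62]
ROT      [14, -59, -62, 59]
ROT      [14, -62, 59, -59]
OVER     [14, -62, 59, -59, 59]
SWAP     [14, -62, 59, 59, -59]
MUL      [14, -62, 59, -3481]

0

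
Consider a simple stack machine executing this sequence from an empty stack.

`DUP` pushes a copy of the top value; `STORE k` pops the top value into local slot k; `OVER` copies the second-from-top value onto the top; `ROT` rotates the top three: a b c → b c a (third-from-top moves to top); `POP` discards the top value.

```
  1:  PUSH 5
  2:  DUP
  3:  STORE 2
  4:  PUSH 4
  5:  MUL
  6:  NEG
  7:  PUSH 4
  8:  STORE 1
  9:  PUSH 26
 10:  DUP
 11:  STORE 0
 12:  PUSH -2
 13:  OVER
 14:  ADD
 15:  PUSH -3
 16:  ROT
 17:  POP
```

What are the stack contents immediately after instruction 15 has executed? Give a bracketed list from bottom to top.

PUSH 5   [5]
DUP      [5, 5]
STORE 2  [5]
PUSH 4   [5, 4]
MUL      [20]
NEG      [-20]
PUSH 4   [-20, 4]
STORE 1  [-20]
PUSH 26  [-20, 26]
DUP      [-20, 26, 26]
STORE 0  [-20, 26]
PUSH -2  [-20, 26, -2]
OVER     [-20, 26, -2, 26]
ADD      [-20, 26, 24]
PUSH -3  [-20, 26, 24, -3]

[-20, 26, 24, -3]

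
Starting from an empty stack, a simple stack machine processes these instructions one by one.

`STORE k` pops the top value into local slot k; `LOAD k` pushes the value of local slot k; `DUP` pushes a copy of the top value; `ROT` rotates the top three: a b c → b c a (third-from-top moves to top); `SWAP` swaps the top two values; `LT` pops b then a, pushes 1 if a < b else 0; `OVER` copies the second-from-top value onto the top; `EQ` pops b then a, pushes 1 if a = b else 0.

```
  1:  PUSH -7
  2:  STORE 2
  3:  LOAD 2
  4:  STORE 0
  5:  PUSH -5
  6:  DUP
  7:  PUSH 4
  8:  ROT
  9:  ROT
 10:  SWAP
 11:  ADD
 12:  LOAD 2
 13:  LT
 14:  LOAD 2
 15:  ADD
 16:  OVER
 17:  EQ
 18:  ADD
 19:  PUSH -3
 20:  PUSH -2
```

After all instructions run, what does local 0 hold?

PUSH -7 : [-7]
STORE 2 : []
LOAD 2  : [-7]
STORE 0 : []
PUSH -5 : [-5]
DUP     : [-5, -5]
PUSH 4  : [-5, -5, 4]
ROT     : [-5, 4, -5]
ROT     : [4, -5, -5]
SWAP    : [4, -5, -5]
ADD     : [4, -10]
LOAD 2  : [4, -10, -7]
LT      : [4, 1]
LOAD 2  : [4, 1, -7]
ADD     : [4, -6]
OVER    : [4, -6, 4]
EQ      : [4, 0]
ADD     : [4]
PUSH -3 : [4, -3]
PUSH -2 : [4, -3, -2]

-7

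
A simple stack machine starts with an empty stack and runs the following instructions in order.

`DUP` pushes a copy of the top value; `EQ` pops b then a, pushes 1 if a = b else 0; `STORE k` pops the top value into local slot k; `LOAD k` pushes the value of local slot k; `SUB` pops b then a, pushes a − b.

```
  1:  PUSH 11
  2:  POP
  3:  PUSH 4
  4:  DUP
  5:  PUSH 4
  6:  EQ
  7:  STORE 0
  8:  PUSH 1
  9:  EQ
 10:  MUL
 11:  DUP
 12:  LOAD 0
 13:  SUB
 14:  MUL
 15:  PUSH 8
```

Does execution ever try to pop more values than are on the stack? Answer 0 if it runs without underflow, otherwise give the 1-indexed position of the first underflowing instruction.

PUSH 11 : 11
POP     : (empty)
PUSH 4  : 4
DUP     : 4 4
PUSH 4  : 4 4 4
EQ      : 4 1
STORE 0 : 4
PUSH 1  : 4 1
EQ      : 0
MUL  — needs 2 operands, stack has 1 → underflow

10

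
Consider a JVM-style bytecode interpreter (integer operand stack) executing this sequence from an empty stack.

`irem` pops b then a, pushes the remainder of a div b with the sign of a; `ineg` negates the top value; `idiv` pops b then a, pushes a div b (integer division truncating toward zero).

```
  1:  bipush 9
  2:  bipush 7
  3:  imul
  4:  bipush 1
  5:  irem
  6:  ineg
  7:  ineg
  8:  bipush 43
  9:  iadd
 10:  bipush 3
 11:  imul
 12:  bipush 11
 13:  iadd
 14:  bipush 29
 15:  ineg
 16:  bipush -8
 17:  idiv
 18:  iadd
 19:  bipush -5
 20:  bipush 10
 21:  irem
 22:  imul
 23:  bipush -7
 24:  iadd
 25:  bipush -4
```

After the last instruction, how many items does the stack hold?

bipush 9  -> 9
bipush 7  -> 9 7
imul      -> 63
bipush 1  -> 63 1
irem      -> 0
ineg      -> 0
ineg      -> 0
bipush 43 -> 0 43
iadd      -> 43
bipush 3  -> 43 3
imul      -> 129
bipush 11 -> 129 11
iadd      -> 140
bipush 29 -> 140 29
ineg      -> 140 -29
bipush -8 -> 140 -29 -8
idiv      -> 140 3
iadd      -> 143
bipush -5 -> 143 -5
bipush 10 -> 143 -5 10
irem      -> 143 -5
imul      -> -715
bipush -7 -> -715 -7
iadd      -> -722
bipush -4 -> -722 -4

2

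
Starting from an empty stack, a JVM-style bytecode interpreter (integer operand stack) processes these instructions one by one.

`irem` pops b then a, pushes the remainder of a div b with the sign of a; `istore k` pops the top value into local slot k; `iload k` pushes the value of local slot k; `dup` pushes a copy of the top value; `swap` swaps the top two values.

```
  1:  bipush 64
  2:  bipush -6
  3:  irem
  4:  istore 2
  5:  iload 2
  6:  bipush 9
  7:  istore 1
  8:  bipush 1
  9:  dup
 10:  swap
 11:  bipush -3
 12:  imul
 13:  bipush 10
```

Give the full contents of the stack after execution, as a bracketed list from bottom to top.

bipush 64 : [64]
bipush -6 : [64, -6]
irem      : [4]
istore 2  : []
iload 2   : [4]
bipush 9  : [4, 9]
istore 1  : [4]
bipush 1  : [4, 1]
dup       : [4, 1, 1]
swap      : [4, 1, 1]
bipush -3 : [4, 1, 1, -3]
imul      : [4, 1, -3]
bipush 10 : [4, 1, -3, 10]

[4, 1, -3, 10]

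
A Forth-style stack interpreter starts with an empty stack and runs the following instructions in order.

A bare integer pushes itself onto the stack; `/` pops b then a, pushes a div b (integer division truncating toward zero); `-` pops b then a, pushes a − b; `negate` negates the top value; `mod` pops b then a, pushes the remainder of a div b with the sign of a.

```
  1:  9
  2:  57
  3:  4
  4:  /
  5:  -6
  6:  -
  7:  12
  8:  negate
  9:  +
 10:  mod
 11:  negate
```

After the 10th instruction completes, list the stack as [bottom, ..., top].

9      : 9
57     : 9 57
4      : 9 57 4
/      : 9 14
-6     : 9 14 -6
-      : 9 20
12     : 9 20 12
negate : 9 20 -12
+      : 9 8
mod    : 1

[1]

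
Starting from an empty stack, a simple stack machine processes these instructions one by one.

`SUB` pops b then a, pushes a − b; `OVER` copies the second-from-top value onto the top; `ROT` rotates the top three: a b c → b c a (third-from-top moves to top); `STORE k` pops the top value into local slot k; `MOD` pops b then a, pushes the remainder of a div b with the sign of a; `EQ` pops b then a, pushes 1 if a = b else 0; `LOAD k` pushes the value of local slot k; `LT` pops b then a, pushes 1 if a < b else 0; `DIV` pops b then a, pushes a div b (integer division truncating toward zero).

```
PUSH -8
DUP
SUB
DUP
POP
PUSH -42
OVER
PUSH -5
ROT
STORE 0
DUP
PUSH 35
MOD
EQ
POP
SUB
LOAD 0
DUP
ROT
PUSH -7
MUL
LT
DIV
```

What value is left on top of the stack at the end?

-42

PUSH -8  -> [-8]
DUP      -> [-8, -8]
SUB      -> [0]
DUP      -> [0, 0]
POP      -> [0]
PUSH -42 -> [0, -42]
OVER     -> [0, -42, 0]
PUSH -5  -> [0, -42, 0, -5]
ROT      -> [0, 0, -5, -42]
STORE 0  -> [0, 0, -5]
DUP      -> [0, 0, -5, -5]
PUSH 35  -> [0, 0, -5, -5, 35]
MOD      -> [0, 0, -5, -5]
EQ       -> [0, 0, 1]
POP      -> [0, 0]
SUB      -> [0]
LOAD 0   -> [0, -42]
DUP      -> [0, -42, -42]
ROT      -> [-42, -42, 0]
PUSH -7  -> [-42, -42, 0, -7]
MUL      -> [-42, -42, 0]
LT       -> [-42, 1]
DIV      -> [-42]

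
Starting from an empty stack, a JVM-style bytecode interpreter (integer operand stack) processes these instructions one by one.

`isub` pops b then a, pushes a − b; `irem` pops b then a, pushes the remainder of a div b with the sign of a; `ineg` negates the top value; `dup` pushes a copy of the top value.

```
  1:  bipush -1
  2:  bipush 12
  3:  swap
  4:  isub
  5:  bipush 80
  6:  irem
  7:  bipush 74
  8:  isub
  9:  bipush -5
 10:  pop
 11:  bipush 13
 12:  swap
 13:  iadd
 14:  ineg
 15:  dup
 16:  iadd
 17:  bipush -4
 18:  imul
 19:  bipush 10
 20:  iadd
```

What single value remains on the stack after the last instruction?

bipush -1  -1
bipush 12  -1 12
swap       12 -1
isub       13
bipush 80  13 80
irem       13
bipush 74  13 74
isub       -61
bipush -5  -61 -5
pop        -61
bipush 13  -61 13
swap       13 -61
iadd       -48
ineg       48
dup        48 48
iadd       96
bipush -4  96 -4
imul       -384
bipush 10  -384 10
iadd       -374

-374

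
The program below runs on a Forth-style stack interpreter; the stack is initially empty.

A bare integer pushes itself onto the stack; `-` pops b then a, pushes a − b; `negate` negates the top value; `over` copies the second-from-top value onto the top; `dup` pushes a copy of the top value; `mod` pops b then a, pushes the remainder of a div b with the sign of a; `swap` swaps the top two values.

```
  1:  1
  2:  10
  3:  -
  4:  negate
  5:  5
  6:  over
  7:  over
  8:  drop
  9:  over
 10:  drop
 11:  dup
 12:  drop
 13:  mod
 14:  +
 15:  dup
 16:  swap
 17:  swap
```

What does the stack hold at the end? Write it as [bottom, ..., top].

[14, 14]

1      → 1
10     → 1 10
-      → -9
negate → 9
5      → 9 5
over   → 9 5 9
over   → 9 5 9 5
drop   → 9 5 9
over   → 9 5 9 5
drop   → 9 5 9
dup    → 9 5 9 9
drop   → 9 5 9
mod    → 9 5
+      → 14
dup    → 14 14
swap   → 14 14
swap   → 14 14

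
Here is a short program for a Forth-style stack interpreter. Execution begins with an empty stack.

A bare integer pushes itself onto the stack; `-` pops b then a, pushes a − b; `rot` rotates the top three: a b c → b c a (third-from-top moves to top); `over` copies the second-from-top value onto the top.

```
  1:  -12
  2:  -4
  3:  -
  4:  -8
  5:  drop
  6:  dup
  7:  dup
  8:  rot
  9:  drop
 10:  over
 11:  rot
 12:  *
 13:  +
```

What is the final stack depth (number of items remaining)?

-12  : [-12]
-4   : [-12, -4]
-    : [-8]
-8   : [-8, -8]
drop : [-8]
dup  : [-8, -8]
dup  : [-8, -8, -8]
rot  : [-8, -8, -8]
drop : [-8, -8]
over : [-8, -8, -8]
rot  : [-8, -8, -8]
*    : [-8, 64]
+    : [56]

1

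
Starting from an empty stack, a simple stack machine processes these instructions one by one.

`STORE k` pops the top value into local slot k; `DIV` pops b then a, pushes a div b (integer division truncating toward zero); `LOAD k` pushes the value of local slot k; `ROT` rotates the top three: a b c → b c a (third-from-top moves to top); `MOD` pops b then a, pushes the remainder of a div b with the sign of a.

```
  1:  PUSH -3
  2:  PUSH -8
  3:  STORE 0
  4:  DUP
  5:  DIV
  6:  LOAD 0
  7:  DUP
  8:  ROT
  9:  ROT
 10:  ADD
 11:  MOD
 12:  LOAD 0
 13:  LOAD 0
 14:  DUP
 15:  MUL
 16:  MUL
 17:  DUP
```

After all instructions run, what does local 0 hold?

PUSH -3 → -3
PUSH -8 → -3 -8
STORE 0 → -3
DUP     → -3 -3
DIV     → 1
LOAD 0  → 1 -8
DUP     → 1 -8 -8
ROT     → -8 -8 1
ROT     → -8 1 -8
ADD     → -8 -7
MOD     → -1
LOAD 0  → -1 -8
LOAD 0  → -1 -8 -8
DUP     → -1 -8 -8 -8
MUL     → -1 -8 64
MUL     → -1 -512
DUP     → -1 -512 -512

-8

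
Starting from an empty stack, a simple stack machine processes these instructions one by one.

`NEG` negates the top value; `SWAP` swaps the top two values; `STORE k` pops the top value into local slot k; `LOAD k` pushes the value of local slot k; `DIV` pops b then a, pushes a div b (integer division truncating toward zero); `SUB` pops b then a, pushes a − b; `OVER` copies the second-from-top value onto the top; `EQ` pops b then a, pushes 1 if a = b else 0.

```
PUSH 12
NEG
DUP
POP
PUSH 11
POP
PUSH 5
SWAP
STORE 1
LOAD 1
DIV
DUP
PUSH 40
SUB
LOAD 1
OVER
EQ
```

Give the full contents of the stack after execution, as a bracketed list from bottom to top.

[0, -40, 0]

PUSH 12  [12]
NEG      [-12]
DUP      [-12, -12]
POP      [-12]
PUSH 11  [-12, 11]
POP      [-12]
PUSH 5   [-12, 5]
SWAP     [5, -12]
STORE 1  [5]
LOAD 1   [5, -12]
DIV      [0]
DUP      [0, 0]
PUSH 40  [0, 0, 40]
SUB      [0, -40]
LOAD 1   [0, -40, -12]
OVER     [0, -40, -12, -40]
EQ       [0, -40, 0]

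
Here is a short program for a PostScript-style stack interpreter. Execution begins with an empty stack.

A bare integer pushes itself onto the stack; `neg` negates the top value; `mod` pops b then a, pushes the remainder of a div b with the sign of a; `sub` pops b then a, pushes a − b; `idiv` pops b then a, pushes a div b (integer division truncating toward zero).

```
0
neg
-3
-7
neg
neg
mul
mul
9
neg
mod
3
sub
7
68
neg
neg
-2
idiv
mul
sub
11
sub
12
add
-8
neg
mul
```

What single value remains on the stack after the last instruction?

0    : [0]
neg  : [0]
-3   : [0, -3]
-7   : [0, -3, -7]
neg  : [0, -3, 7]
neg  : [0, -3, -7]
mul  : [0, 21]
mul  : [0]
9    : [0, 9]
neg  : [0, -9]
mod  : [0]
3    : [0, 3]
sub  : [-3]
7    : [-3, 7]
68   : [-3, 7, 68]
neg  : [-3, 7, -68]
neg  : [-3, 7, 68]
-2   : [-3, 7, 68, -2]
idiv : [-3, 7, -34]
mul  : [-3, -238]
sub  : [235]
11   : [235, 11]
sub  : [224]
12   : [224, 12]
add  : [236]
-8   : [236, -8]
neg  : [236, 8]
mul  : [1888]

1888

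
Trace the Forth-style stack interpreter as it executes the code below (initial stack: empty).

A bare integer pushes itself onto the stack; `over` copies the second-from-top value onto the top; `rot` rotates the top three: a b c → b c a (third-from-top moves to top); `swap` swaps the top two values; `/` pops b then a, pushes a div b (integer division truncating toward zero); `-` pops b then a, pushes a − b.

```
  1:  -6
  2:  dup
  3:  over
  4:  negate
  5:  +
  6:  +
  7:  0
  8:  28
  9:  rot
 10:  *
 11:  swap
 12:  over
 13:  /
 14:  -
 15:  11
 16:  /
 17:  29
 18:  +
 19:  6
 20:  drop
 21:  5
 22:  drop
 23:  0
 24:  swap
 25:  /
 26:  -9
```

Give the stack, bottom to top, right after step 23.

-6     → [-6]
dup    → [-6, -6]
over   → [-6, -6, -6]
negate → [-6, -6, 6]
+      → [-6, 0]
+      → [-6]
0      → [-6, 0]
28     → [-6, 0, 28]
rot    → [0, 28, -6]
*      → [0, -168]
swap   → [-168, 0]
over   → [-168, 0, -168]
/      → [-168, 0]
-      → [-168]
11     → [-168, 11]
/      → [-15]
29     → [-15, 29]
+      → [14]
6      → [14, 6]
drop   → [14]
5      → [14, 5]
drop   → [14]
0      → [14, 0]

[14, 0]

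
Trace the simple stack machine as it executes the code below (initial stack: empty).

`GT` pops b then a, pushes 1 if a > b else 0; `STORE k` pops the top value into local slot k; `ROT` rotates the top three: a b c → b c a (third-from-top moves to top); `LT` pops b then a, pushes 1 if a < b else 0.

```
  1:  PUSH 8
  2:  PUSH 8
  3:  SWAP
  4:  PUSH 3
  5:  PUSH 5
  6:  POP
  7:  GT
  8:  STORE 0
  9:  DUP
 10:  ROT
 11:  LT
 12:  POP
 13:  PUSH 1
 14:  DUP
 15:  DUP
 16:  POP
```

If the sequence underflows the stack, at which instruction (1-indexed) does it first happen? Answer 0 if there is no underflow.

PUSH 8  : 8
PUSH 8  : 8 8
SWAP    : 8 8
PUSH 3  : 8 8 3
PUSH 5  : 8 8 3 5
POP     : 8 8 3
GT      : 8 1
STORE 0 : 8
DUP     : 8 8
ROT  — needs 3 operands, stack has 2 → underflow

10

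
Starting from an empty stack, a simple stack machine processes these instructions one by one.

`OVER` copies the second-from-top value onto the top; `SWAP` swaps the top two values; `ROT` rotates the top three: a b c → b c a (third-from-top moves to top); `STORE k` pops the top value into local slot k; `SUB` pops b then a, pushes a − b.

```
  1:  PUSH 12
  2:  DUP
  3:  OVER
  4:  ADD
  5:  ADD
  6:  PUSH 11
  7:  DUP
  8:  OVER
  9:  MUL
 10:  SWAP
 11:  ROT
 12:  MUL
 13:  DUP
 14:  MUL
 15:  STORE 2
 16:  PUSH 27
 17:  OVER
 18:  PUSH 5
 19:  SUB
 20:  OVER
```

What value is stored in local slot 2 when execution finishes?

156816

PUSH 12 : [12]
DUP     : [12, 12]
OVER    : [12, 12, 12]
ADD     : [12, 24]
ADD     : [36]
PUSH 11 : [36, 11]
DUP     : [36, 11, 11]
OVER    : [36, 11, 11, 11]
MUL     : [36, 11, 121]
SWAP    : [36, 121, 11]
ROT     : [121, 11, 36]
MUL     : [121, 396]
DUP     : [121, 396, 396]
MUL     : [121, 156816]
STORE 2 : [121]
PUSH 27 : [121, 27]
OVER    : [121, 27, 121]
PUSH 5  : [121, 27, 121, 5]
SUB     : [121, 27, 116]
OVER    : [121, 27, 116, 27]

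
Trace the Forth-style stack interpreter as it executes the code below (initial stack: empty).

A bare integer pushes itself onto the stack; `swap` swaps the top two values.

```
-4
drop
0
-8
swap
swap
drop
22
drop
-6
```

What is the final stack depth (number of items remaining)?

-4   : [-4]
drop : []
0    : [0]
-8   : [0, -8]
swap : [-8, 0]
swap : [0, -8]
drop : [0]
22   : [0, 22]
drop : [0]
-6   : [0, -6]

2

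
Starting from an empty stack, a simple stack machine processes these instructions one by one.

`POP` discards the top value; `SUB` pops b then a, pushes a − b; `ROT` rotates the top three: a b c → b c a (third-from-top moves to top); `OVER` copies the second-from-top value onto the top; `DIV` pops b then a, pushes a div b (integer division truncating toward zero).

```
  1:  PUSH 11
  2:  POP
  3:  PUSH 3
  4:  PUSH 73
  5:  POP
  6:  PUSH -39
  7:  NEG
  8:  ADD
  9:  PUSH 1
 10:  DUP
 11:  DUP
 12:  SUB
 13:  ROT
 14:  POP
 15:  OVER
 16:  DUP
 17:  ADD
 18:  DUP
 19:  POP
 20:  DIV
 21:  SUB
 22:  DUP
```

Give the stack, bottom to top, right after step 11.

PUSH 11   [11]
POP       []
PUSH 3    [3]
PUSH 73   [3, 73]
POP       [3]
PUSH -39  [3, -39]
NEG       [3, 39]
ADD       [42]
PUSH 1    [42, 1]
DUP       [42, 1, 1]
DUP       [42, 1, 1, 1]

[42, 1, 1, 1]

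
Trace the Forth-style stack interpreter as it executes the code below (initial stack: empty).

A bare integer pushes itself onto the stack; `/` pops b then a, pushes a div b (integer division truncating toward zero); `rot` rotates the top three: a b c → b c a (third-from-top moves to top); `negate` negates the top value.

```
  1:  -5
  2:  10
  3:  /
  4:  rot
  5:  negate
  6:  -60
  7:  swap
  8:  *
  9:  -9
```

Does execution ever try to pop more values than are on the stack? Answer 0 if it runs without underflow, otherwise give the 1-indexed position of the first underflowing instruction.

-5 -> -5
10 -> -5 10
/  -> 0
rot  — needs 3 operands, stack has 1 → underflow

4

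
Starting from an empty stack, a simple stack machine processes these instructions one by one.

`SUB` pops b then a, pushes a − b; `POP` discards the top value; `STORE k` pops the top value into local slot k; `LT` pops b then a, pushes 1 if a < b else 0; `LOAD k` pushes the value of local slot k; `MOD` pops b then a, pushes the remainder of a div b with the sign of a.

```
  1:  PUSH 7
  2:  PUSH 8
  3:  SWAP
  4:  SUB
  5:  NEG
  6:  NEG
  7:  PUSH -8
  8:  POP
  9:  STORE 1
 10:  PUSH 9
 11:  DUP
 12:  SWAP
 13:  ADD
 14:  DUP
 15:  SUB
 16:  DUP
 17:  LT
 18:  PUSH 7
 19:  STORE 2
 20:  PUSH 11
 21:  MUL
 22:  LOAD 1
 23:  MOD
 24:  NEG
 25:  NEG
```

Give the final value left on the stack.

0

PUSH 7   7
PUSH 8   7 8
SWAP     8 7
SUB      1
NEG      -1
NEG      1
PUSH -8  1 -8
POP      1
STORE 1  (empty)
PUSH 9   9
DUP      9 9
SWAP     9 9
ADD      18
DUP      18 18
SUB      0
DUP      0 0
LT       0
PUSH 7   0 7
STORE 2  0
PUSH 11  0 11
MUL      0
LOAD 1   0 1
MOD      0
NEG      0
NEG      0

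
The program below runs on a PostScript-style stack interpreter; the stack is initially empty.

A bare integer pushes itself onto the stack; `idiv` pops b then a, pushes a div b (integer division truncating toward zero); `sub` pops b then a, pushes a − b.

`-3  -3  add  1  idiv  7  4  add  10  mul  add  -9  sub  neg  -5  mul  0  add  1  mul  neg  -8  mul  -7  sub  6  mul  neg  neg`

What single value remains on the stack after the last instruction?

-3   → -3
-3   → -3 -3
add  → -6
1    → -6 1
idiv → -6
7    → -6 7
4    → -6 7 4
add  → -6 11
10   → -6 11 10
mul  → -6 110
add  → 104
-9   → 104 -9
sub  → 113
neg  → -113
-5   → -113 -5
mul  → 565
0    → 565 0
add  → 565
1    → 565 1
mul  → 565
neg  → -565
-8   → -565 -8
mul  → 4520
-7   → 4520 -7
sub  → 4527
6    → 4527 6
mul  → 27162
neg  → -27162
neg  → 27162

27162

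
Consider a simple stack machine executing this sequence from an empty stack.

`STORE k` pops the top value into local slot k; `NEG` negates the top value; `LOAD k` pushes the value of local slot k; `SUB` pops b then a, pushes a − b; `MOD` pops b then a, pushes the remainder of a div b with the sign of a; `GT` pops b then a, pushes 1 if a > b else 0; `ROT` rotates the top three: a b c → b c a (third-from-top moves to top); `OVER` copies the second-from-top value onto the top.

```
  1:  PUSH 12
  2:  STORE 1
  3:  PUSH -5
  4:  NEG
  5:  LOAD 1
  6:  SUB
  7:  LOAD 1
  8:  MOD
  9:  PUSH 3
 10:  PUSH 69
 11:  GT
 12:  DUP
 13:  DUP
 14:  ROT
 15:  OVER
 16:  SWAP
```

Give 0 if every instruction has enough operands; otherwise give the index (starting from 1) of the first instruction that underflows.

0

PUSH 12 : [12]
STORE 1 : []
PUSH -5 : [-5]
NEG     : [5]
LOAD 1  : [5, 12]
SUB     : [-7]
LOAD 1  : [-7, 12]
MOD     : [-7]
PUSH 3  : [-7, 3]
PUSH 69 : [-7, 3, 69]
GT      : [-7, 0]
DUP     : [-7, 0, 0]
DUP     : [-7, 0, 0, 0]
ROT     : [-7, 0, 0, 0]
OVER    : [-7, 0, 0, 0, 0]
SWAP    : [-7, 0, 0, 0, 0]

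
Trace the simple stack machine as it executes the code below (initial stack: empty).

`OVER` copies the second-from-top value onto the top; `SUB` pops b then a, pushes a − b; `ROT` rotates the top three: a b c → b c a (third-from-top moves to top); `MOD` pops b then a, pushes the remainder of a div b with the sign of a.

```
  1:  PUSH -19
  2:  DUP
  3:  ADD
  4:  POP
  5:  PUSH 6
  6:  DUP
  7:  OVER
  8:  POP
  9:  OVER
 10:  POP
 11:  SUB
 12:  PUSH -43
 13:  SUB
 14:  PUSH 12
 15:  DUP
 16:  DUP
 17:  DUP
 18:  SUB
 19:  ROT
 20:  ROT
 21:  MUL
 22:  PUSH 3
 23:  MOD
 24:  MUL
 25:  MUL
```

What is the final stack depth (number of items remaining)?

PUSH -19 → [-19]
DUP      → [-19, -19]
ADD      → [-38]
POP      → []
PUSH 6   → [6]
DUP      → [6, 6]
OVER     → [6, 6, 6]
POP      → [6, 6]
OVER     → [6, 6, 6]
POP      → [6, 6]
SUB      → [0]
PUSH -43 → [0, -43]
SUB      → [43]
PUSH 12  → [43, 12]
DUP      → [43, 12, 12]
DUP      → [43, 12, 12, 12]
DUP      → [43, 12, 12, 12, 12]
SUB      → [43, 12, 12, 0]
ROT      → [43, 12, 0, 12]
ROT      → [43, 0, 12, 12]
MUL      → [43, 0, 144]
PUSH 3   → [43, 0, 144, 3]
MOD      → [43, 0, 0]
MUL      → [43, 0]
MUL      → [0]

1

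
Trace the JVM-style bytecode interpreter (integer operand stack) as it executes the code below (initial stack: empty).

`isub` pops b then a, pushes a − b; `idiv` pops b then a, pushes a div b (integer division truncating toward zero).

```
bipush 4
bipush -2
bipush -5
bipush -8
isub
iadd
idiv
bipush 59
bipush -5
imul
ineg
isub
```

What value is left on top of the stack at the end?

bipush 4  : 4
bipush -2 : 4 -2
bipush -5 : 4 -2 -5
bipush -8 : 4 -2 -5 -8
isub      : 4 -2 3
iadd      : 4 1
idiv      : 4
bipush 59 : 4 59
bipush -5 : 4 59 -5
imul      : 4 -295
ineg      : 4 295
isub      : -291

-291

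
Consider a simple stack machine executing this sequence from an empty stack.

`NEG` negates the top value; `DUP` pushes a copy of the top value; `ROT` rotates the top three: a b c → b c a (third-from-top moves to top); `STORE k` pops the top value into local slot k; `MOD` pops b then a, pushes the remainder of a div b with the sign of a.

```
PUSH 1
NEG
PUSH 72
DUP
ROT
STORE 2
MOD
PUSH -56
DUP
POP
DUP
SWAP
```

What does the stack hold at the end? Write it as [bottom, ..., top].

[0, -56, -56]

PUSH 1   -> [1]
NEG      -> [-1]
PUSH 72  -> [-1, 72]
DUP      -> [-1, 72, 72]
ROT      -> [72, 72, -1]
STORE 2  -> [72, 72]
MOD      -> [0]
PUSH -56 -> [0, -56]
DUP      -> [0, -56, -56]
POP      -> [0, -56]
DUP      -> [0, -56, -56]
SWAP     -> [0, -56, -56]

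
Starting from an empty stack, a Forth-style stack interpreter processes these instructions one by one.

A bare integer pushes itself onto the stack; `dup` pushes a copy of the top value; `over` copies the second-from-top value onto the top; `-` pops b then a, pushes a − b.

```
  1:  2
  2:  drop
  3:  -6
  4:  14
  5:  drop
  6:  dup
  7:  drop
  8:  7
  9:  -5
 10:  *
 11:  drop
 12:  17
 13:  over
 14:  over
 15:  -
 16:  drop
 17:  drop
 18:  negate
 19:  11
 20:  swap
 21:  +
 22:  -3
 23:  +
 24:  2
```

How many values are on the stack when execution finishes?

2

2      : 2
drop   : (empty)
-6     : -6
14     : -6 14
drop   : -6
dup    : -6 -6
drop   : -6
7      : -6 7
-5     : -6 7 -5
*      : -6 -35
drop   : -6
17     : -6 17
over   : -6 17 -6
over   : -6 17 -6 17
-      : -6 17 -23
drop   : -6 17
drop   : -6
negate : 6
11     : 6 11
swap   : 11 6
+      : 17
-3     : 17 -3
+      : 14
2      : 14 2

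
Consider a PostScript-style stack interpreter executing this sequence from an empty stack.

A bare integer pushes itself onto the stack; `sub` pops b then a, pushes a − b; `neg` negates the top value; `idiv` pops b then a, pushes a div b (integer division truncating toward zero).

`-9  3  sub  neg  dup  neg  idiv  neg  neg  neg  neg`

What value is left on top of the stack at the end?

-1

-9   -> [-9]
3    -> [-9, 3]
sub  -> [-12]
neg  -> [12]
dup  -> [12, 12]
neg  -> [12, -12]
idiv -> [-1]
neg  -> [1]
neg  -> [-1]
neg  -> [1]
neg  -> [-1]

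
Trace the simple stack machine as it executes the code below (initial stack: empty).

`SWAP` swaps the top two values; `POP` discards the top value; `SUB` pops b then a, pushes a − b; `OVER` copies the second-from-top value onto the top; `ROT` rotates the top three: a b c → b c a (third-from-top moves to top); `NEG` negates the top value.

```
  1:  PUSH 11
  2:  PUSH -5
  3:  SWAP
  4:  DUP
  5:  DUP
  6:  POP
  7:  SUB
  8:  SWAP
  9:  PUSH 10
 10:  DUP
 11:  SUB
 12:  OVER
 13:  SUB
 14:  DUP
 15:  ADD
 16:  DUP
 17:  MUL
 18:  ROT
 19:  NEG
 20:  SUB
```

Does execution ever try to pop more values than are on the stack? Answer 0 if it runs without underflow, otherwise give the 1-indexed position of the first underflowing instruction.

0

PUSH 11 : 11
PUSH -5 : 11 -5
SWAP    : -5 11
DUP     : -5 11 11
DUP     : -5 11 11 11
POP     : -5 11 11
SUB     : -5 0
SWAP    : 0 -5
PUSH 10 : 0 -5 10
DUP     : 0 -5 10 10
SUB     : 0 -5 0
OVER    : 0 -5 0 -5
SUB     : 0 -5 5
DUP     : 0 -5 5 5
ADD     : 0 -5 10
DUP     : 0 -5 10 10
MUL     : 0 -5 100
ROT     : -5 100 0
NEG     : -5 100 0
SUB     : -5 100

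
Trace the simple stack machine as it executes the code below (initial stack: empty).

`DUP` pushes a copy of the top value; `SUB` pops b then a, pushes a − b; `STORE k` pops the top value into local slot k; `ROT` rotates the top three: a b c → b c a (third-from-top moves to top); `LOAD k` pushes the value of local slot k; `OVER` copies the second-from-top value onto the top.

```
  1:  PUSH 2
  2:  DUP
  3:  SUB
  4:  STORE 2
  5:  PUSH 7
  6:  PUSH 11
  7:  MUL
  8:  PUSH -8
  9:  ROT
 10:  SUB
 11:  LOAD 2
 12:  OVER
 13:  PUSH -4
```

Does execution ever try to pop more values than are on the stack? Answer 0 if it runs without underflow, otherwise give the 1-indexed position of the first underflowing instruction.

PUSH 2  -> [2]
DUP     -> [2, 2]
SUB     -> [0]
STORE 2 -> []
PUSH 7  -> [7]
PUSH 11 -> [7, 11]
MUL     -> [77]
PUSH -8 -> [77, -8]
ROT  — needs 3 operands, stack has 2 → underflow

9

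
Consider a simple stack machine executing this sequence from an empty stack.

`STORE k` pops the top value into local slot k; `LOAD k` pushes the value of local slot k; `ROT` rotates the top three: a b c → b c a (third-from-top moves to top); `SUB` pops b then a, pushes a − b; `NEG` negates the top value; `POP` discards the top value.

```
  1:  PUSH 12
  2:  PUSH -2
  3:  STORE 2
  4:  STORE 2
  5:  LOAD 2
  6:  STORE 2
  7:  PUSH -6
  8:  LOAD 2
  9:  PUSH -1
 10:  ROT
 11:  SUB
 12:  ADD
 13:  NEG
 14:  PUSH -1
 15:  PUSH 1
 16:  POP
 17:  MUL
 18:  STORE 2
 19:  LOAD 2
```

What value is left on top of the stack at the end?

17

PUSH 12 -> [12]
PUSH -2 -> [12, -2]
STORE 2 -> [12]
STORE 2 -> []
LOAD 2  -> [12]
STORE 2 -> []
PUSH -6 -> [-6]
LOAD 2  -> [-6, 12]
PUSH -1 -> [-6, 12, -1]
ROT     -> [12, -1, -6]
SUB     -> [12, 5]
ADD     -> [17]
NEG     -> [-17]
PUSH -1 -> [-17, -1]
PUSH 1  -> [-17, -1, 1]
POP     -> [-17, -1]
MUL     -> [17]
STORE 2 -> []
LOAD 2  -> [17]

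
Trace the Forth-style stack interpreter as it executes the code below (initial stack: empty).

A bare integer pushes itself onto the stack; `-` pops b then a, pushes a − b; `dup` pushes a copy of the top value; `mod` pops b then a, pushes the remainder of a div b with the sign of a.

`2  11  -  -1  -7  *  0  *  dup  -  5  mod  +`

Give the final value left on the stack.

2   → 2
11  → 2 11
-   → -9
-1  → -9 -1
-7  → -9 -1 -7
*   → -9 7
0   → -9 7 0
*   → -9 0
dup → -9 0 0
-   → -9 0
5   → -9 0 5
mod → -9 0
+   → -9

-9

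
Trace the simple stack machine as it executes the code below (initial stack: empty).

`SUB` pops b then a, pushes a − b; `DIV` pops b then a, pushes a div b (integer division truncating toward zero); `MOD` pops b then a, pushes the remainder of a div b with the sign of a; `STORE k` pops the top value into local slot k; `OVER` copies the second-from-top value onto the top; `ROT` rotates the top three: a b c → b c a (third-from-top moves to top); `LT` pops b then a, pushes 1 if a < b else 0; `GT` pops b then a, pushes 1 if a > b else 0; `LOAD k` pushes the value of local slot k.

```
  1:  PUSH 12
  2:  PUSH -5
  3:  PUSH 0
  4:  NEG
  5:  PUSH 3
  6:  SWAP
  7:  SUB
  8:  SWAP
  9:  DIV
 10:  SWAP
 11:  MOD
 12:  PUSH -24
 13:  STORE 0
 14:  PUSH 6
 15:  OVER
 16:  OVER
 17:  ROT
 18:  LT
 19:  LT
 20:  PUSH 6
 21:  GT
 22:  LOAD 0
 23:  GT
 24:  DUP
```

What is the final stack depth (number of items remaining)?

3

PUSH 12   [12]
PUSH -5   [12, -5]
PUSH 0    [12, -5, 0]
NEG       [12, -5, 0]
PUSH 3    [12, -5, 0, 3]
SWAP      [12, -5, 3, 0]
SUB       [12, -5, 3]
SWAP      [12, 3, -5]
DIV       [12, 0]
SWAP      [0, 12]
MOD       [0]
PUSH -24  [0, -24]
STORE 0   [0]
PUSH 6    [0, 6]
OVER      [0, 6, 0]
OVER      [0, 6, 0, 6]
ROT       [0, 0, 6, 6]
LT        [0, 0, 0]
LT        [0, 0]
PUSH 6    [0, 0, 6]
GT        [0, 0]
LOAD 0    [0, 0, -24]
GT        [0, 1]
DUP       [0, 1, 1]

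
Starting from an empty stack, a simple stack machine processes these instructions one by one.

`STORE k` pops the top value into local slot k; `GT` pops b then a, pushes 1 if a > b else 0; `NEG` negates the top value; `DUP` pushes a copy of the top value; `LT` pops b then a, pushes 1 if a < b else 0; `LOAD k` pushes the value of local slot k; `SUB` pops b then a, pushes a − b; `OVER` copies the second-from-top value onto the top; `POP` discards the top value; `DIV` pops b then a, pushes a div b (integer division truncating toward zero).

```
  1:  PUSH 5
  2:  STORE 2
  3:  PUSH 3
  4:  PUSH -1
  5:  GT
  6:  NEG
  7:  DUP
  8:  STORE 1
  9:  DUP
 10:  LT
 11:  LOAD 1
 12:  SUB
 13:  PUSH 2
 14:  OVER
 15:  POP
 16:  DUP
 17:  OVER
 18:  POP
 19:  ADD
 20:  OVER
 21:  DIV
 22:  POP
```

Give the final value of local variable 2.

PUSH 5   5
STORE 2  (empty)
PUSH 3   3
PUSH -1  3 -1
GT       1
NEG      -1
DUP      -1 -1
STORE 1  -1
DUP      -1 -1
LT       0
LOAD 1   0 -1
SUB      1
PUSH 2   1 2
OVER     1 2 1
POP      1 2
DUP      1 2 2
OVER     1 2 2 2
POP      1 2 2
ADD      1 4
OVER     1 4 1
DIV      1 4
POP      1

5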